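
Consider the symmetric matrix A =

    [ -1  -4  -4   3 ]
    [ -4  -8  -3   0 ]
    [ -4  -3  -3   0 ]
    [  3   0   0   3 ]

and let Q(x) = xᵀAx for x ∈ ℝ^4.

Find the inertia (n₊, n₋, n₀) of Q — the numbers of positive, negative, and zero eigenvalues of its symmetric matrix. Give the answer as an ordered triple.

Symmetric row and column elimination reduces A to a congruent diagonal form with pivots -1, 8, -65/8, 12/13.
That gives 2 positive, 2 negative pivots.

(2, 2, 0)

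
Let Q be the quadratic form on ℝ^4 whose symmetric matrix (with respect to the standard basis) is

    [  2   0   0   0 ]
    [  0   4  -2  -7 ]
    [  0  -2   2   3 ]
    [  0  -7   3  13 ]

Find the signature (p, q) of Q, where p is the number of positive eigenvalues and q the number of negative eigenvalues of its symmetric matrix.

Row-reducing A symmetrically gives the diagonal entries 2, 4, 1, 1/2.
That gives 4 positive pivots.

(4, 0)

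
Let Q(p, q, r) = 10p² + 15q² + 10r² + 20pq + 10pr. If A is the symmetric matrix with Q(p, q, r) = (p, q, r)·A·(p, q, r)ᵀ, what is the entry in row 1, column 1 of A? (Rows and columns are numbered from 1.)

The coefficient of p² in Q is 10, and that is exactly A[1,1].

10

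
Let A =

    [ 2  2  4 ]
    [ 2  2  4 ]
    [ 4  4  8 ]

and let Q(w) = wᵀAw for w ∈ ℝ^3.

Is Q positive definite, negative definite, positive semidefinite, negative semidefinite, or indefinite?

Symmetric row and column elimination reduces A to a congruent diagonal form with pivots 2, 0, 0.
Counting signs: 1 positive, 2 zero.
Hence Q is positive semidefinite.

positive semidefinite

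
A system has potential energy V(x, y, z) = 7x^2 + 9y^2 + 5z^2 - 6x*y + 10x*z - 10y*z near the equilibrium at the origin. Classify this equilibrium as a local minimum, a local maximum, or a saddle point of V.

local minimum

The Hessian at the origin is H = [[14, -6, 10], [-6, 18, -10], [10, -10, 10]].
Symmetric row and column elimination reduces H to a congruent diagonal form with pivots 14, 108/7, 20/27.
So there are 3 positive pivots.
H is positive definite, so the origin is a strict local minimum.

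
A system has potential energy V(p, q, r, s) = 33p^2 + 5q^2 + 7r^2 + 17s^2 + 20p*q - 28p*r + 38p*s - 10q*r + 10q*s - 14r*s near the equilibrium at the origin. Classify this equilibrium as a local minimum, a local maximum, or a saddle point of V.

The Hessian at the origin is H = [[66, 20, -28, 38], [20, 10, -10, 10], [-28, -10, 14, -14], [38, 10, -14, 34]].
Congruent diagonalization of H (simultaneous row and column reduction) yields pivots 66, 130/33, 20/13, 10.
That gives 4 positive pivots.
H is positive definite, so the origin is a strict local minimum.

local minimum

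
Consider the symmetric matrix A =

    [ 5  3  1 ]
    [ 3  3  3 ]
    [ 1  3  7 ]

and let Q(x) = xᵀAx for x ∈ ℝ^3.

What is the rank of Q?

An LDLᵀ factorisation of A has diagonal entries 5, 6/5, 2.
So there are 3 positive pivots.
The rank is the number of nonzero pivots: 3.

3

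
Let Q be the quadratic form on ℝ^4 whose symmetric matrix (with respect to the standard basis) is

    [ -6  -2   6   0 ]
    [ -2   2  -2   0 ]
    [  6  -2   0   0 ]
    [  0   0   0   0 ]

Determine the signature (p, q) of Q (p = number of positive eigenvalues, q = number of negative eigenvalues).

Congruent diagonalization of A (simultaneous row and column reduction) yields pivots -6, 8/3, 0, 0.
That gives 1 positive, 1 negative, 2 zero pivots.

(1, 1)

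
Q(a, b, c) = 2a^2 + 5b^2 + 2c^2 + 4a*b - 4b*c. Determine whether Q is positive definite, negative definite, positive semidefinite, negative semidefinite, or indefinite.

The associated matrix is A = [[2, 2, 0], [2, 5, -2], [0, -2, 2]].
An LDLᵀ factorisation of A has diagonal entries 2, 3, 2/3.
So there are 3 positive pivots.
Hence Q is positive definite.

positive definite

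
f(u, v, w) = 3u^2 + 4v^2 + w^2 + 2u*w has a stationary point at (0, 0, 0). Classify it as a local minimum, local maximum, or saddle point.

local minimum

The Hessian at the origin is H = [[6, 0, 2], [0, 8, 0], [2, 0, 2]].
Congruent diagonalization of H (simultaneous row and column reduction) yields pivots 6, 8, 4/3.
Counting signs: 3 positive.
H is positive definite, so the origin is a strict local minimum.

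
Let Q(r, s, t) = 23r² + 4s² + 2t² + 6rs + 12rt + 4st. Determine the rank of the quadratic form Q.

Write A = [[23, 3, 6], [3, 4, 2], [6, 2, 2]].
Applying the same elementary operations to the rows and columns of A produces a congruent diagonal matrix with entries 23, 83/23, 2/83.
That gives 3 positive pivots.
The rank is the number of nonzero pivots: 3.

3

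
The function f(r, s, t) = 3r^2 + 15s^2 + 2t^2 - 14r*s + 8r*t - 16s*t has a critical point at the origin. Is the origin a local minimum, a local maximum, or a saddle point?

saddle point

The Hessian at the origin is H = [[6, -14, 8], [-14, 30, -16], [8, -16, 4]].
Applying the same elementary operations to the rows and columns of H produces a congruent diagonal matrix with entries 6, -8/3, -4.
That gives 1 positive, 2 negative pivots.
H is indefinite, so the origin is a saddle point.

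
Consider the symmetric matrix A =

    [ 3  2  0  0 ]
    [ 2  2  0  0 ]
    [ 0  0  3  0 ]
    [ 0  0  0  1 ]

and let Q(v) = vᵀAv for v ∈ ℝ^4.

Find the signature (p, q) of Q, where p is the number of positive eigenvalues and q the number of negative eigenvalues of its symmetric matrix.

Congruent diagonalization of A (simultaneous row and column reduction) yields pivots 3, 2/3, 3, 1.
Counting signs: 4 positive.

(4, 0)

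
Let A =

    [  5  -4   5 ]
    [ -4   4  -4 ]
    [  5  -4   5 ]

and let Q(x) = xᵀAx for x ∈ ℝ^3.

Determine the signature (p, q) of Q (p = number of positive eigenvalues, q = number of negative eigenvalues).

Row-reducing A symmetrically gives the diagonal entries 5, 4/5, 0.
So there are 2 positive, 1 zero pivots.

(2, 0)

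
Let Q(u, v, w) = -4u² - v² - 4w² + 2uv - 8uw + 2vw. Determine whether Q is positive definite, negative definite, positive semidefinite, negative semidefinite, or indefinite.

The symmetric matrix is A = [[-4, 1, -4], [1, -1, 1], [-4, 1, -4]].
Congruent diagonalization of A (simultaneous row and column reduction) yields pivots -4, -3/4, 0.
So there are 2 negative, 1 zero pivots.
Hence Q is negative semidefinite.

negative semidefinite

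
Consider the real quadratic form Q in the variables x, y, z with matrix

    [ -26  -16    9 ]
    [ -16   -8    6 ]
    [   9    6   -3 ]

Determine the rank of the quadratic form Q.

Congruent diagonalization of A (simultaneous row and column reduction) yields pivots -26, 24/13, 0.
That gives 1 positive, 1 negative, 1 zero pivots.
The rank is the number of nonzero pivots: 2.

2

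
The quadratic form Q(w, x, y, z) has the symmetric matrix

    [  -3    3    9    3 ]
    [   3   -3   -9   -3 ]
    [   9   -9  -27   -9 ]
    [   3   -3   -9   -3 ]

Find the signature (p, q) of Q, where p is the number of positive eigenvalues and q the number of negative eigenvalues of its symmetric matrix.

(0, 1)

Row-reducing A symmetrically gives the diagonal entries -3, 0, 0, 0.
Counting signs: 1 negative, 3 zero.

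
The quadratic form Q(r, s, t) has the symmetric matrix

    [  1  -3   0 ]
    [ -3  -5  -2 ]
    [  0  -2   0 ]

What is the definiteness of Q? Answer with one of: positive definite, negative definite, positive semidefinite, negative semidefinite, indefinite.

indefinite

Applying the same elementary operations to the rows and columns of A produces a congruent diagonal matrix with entries 1, -14, 2/7.
That gives 2 positive, 1 negative pivots.
Hence Q is indefinite.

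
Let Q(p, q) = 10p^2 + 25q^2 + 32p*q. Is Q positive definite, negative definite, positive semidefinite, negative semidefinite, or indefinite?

The associated matrix is A = [[10, 16], [16, 25]].
Symmetric row and column elimination reduces A to a congruent diagonal form with pivots 10, -3/5.
Counting signs: 1 positive, 1 negative.
Hence Q is indefinite.

indefinite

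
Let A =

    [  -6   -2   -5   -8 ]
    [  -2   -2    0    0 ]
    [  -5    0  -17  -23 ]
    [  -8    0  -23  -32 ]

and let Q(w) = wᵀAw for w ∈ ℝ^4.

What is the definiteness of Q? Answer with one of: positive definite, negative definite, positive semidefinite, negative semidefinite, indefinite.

Symmetric row and column elimination reduces A to a congruent diagonal form with pivots -6, -4/3, -43/4, -12/43.
That gives 4 negative pivots.
Hence Q is negative definite.

negative definite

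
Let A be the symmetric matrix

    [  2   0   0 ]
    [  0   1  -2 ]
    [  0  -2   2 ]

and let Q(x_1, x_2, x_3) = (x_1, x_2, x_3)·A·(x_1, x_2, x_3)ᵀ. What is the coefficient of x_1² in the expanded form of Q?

2

The coefficient of x_1² is the diagonal entry A[1,1] = 2.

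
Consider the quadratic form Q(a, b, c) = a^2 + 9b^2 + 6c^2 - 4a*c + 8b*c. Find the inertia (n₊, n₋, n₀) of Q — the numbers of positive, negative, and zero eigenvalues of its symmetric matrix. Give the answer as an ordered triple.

Write A = [[1, 0, -2], [0, 9, 4], [-2, 4, 6]].
Symmetric row and column elimination reduces A to a congruent diagonal form with pivots 1, 9, 2/9.
So there are 3 positive pivots.

(3, 0, 0)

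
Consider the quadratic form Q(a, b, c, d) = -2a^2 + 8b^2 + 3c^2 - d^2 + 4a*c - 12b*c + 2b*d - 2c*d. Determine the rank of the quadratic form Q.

4

Write A = [[-2, 0, 2, 0], [0, 8, -6, 1], [2, -6, 3, -1], [0, 1, -1, -1]].
An LDLᵀ factorisation of A has diagonal entries -2, 8, 1/2, -5/4.
That gives 2 positive, 2 negative pivots.
The rank is the number of nonzero pivots: 4.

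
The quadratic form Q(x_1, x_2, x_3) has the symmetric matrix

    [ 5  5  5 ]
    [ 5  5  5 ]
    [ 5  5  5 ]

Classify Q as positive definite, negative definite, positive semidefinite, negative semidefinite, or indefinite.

positive semidefinite

Row-reducing A symmetrically gives the diagonal entries 5, 0, 0.
That gives 1 positive, 2 zero pivots.
Hence Q is positive semidefinite.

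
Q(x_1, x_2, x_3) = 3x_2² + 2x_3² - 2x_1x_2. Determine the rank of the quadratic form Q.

3

The symmetric matrix is A = [[0, -1, 0], [-1, 3, 0], [0, 0, 2]].
Row reduction of A gives 3 nonzero rows, so rank A = 3.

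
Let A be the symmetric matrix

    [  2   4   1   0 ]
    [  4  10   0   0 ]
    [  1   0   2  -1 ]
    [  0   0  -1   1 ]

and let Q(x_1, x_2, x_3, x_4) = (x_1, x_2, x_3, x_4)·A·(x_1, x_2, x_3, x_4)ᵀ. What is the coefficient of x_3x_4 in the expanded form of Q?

-2

The coefficient of x_3x_4 is A[3,4] + A[4,3] = 2·(-1) = -2.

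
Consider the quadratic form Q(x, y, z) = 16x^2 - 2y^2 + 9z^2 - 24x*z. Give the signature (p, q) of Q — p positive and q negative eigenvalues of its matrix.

The symmetric matrix is A = [[16, 0, -12], [0, -2, 0], [-12, 0, 9]].
Symmetric row and column elimination reduces A to a congruent diagonal form with pivots 16, -2, 0.
That gives 1 positive, 1 negative, 1 zero pivots.

(1, 1)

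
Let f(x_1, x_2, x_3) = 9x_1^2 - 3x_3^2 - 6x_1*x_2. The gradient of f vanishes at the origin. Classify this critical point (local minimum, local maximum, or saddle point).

The Hessian at the origin is H = [[18, -6, 0], [-6, 0, 0], [0, 0, -6]].
Row-reducing H symmetrically gives the diagonal entries 18, -2, -6.
Counting signs: 1 positive, 2 negative.
H is indefinite, so the origin is a saddle point.

saddle point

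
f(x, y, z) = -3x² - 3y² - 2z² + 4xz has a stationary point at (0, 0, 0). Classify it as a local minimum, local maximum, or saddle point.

The Hessian at the origin is H = [[-6, 0, 4], [0, -6, 0], [4, 0, -4]].
An LDLᵀ factorisation of H has diagonal entries -6, -6, -4/3.
Counting signs: 3 negative.
H is negative definite, so the origin is a strict local maximum.

local maximum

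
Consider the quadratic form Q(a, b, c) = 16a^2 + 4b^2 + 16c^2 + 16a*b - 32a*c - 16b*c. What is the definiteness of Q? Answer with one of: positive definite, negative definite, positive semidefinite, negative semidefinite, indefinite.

Write A = [[16, 8, -16], [8, 4, -8], [-16, -8, 16]].
Symmetric row and column elimination reduces A to a congruent diagonal form with pivots 16, 0, 0.
So there are 1 positive, 2 zero pivots.
Hence Q is positive semidefinite.

positive semidefinite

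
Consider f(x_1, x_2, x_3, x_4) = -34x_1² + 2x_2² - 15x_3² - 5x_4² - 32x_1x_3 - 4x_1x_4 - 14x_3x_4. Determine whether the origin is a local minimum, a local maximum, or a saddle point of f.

saddle point

The Hessian at the origin is H = [[-68, 0, -32, -4], [0, 4, 0, 0], [-32, 0, -30, -14], [-4, 0, -14, -10]].
Row-reducing H symmetrically gives the diagonal entries -68, 4, -254/17, 8/127.
That gives 2 positive, 2 negative pivots.
H is indefinite, so the origin is a saddle point.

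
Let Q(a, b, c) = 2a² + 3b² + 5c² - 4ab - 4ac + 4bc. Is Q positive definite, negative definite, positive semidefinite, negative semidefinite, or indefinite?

positive definite

The symmetric matrix of Q is A = [[2, -2, -2], [-2, 3, 2], [-2, 2, 5]].
Leading principal minors: Δ_1 = 2, Δ_2 = 2, Δ_3 = 6.
All leading principal minors are positive, so by Sylvester's criterion Q is positive definite.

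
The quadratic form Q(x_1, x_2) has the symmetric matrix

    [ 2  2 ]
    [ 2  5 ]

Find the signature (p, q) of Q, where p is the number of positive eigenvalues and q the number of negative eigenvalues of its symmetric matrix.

Symmetric row and column elimination reduces A to a congruent diagonal form with pivots 2, 3.
That gives 2 positive pivots.

(2, 0)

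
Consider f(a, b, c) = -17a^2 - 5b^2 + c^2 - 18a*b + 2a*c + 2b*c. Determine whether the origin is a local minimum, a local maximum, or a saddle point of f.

The Hessian at the origin is H = [[-34, -18, 2], [-18, -10, 2], [2, 2, 2]].
Congruent diagonalization of H (simultaneous row and column reduction) yields pivots -34, -8/17, 4.
So there are 1 positive, 2 negative pivots.
H is indefinite, so the origin is a saddle point.

saddle point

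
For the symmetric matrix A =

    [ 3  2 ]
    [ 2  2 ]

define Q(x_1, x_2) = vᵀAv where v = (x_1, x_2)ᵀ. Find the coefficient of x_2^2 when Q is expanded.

2

The coefficient of x_2^2 is the diagonal entry A[2,2] = 2.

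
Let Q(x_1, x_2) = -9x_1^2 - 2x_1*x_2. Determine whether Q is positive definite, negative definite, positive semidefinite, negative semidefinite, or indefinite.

The symmetric matrix of Q is [[-9, -1], [-1, 0]].
For the 2×2 matrix [[-9, -1], [-1, 0]]: det = -9·0 − (-1)² = -1, trace = -9.
det < 0 so the eigenvalues have opposite signs; the form is indefinite.

indefinite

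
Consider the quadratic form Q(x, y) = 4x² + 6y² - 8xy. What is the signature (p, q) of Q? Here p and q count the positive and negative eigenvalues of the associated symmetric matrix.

(2, 0)

The associated matrix is A = [[4, -4], [-4, 6]].
Congruent diagonalization of A (simultaneous row and column reduction) yields pivots 4, 2.
That gives 2 positive pivots.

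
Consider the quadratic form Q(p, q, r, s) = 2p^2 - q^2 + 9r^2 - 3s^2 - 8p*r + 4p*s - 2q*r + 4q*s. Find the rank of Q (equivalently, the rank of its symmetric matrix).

4

Write A = [[2, 0, -4, 2], [0, -1, -1, 2], [-4, -1, 9, 0], [2, 2, 0, -3]].
Symmetric row and column elimination reduces A to a congruent diagonal form with pivots 2, -1, 2, -3.
So there are 2 positive, 2 negative pivots.
The rank is the number of nonzero pivots: 4.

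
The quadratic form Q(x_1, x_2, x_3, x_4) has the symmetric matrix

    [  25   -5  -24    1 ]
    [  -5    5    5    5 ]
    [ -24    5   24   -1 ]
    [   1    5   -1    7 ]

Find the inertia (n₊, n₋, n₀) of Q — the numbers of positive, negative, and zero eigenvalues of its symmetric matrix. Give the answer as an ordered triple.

Congruent diagonalization of A (simultaneous row and column reduction) yields pivots 25, 4, 19/20, 2/19.
Counting signs: 4 positive.

(4, 0, 0)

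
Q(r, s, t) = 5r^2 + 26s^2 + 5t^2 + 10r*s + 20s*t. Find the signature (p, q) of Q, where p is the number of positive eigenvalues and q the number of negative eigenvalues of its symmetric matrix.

The associated matrix is A = [[5, 5, 0], [5, 26, 10], [0, 10, 5]].
Congruent diagonalization of A (simultaneous row and column reduction) yields pivots 5, 21, 5/21.
So there are 3 positive pivots.

(3, 0)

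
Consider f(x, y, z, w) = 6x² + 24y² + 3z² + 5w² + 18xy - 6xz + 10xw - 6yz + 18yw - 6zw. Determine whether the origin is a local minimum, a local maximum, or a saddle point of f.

The Hessian at the origin is H = [[12, 18, -6, 10], [18, 48, -6, 18], [-6, -6, 6, -6], [10, 18, -6, 10]].
Applying the same elementary operations to the rows and columns of H produces a congruent diagonal matrix with entries 12, 21, 18/7, 4/9.
Counting signs: 4 positive.
H is positive definite, so the origin is a strict local minimum.

local minimum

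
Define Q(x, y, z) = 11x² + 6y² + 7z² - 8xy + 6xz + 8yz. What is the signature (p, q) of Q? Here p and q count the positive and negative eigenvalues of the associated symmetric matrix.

The associated matrix is A = [[11, -4, 3], [-4, 6, 4], [3, 4, 7]].
Applying the same elementary operations to the rows and columns of A produces a congruent diagonal matrix with entries 11, 50/11, 12/25.
That gives 3 positive pivots.

(3, 0)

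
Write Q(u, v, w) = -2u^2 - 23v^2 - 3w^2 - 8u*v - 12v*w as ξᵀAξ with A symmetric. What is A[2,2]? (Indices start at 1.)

-23

The coefficient of v^2 in Q is -23, and that is exactly A[2,2].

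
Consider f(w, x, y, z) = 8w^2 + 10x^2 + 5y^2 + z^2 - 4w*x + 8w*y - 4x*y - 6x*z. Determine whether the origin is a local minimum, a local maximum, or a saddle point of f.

local minimum

The Hessian at the origin is H = [[16, -4, 8, 0], [-4, 20, -4, -6], [8, -4, 10, 0], [0, -6, 0, 2]].
Congruent diagonalization of H (simultaneous row and column reduction) yields pivots 16, 19, 110/19, 2/55.
That gives 4 positive pivots.
H is positive definite, so the origin is a strict local minimum.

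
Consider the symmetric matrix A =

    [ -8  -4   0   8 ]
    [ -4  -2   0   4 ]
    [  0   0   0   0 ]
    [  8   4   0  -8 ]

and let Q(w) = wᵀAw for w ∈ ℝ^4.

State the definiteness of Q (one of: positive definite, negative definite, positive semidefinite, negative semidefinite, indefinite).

Row-reducing A symmetrically gives the diagonal entries -8, 0, 0, 0.
Counting signs: 1 negative, 3 zero.
Hence Q is negative semidefinite.

negative semidefinite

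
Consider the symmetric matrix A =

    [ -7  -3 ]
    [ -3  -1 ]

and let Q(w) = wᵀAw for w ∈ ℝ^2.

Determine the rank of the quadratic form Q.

An LDLᵀ factorisation of A has diagonal entries -7, 2/7.
So there are 1 positive, 1 negative pivots.
The rank is the number of nonzero pivots: 2.

2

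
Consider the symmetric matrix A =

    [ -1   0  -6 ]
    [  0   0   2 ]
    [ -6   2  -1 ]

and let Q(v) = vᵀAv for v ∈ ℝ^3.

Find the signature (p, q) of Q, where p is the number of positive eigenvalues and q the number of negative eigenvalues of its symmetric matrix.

(1, 2)

By Sylvester's law of inertia any congruent diagonalization of A has 1 positive, 2 negative and 0 zero entries.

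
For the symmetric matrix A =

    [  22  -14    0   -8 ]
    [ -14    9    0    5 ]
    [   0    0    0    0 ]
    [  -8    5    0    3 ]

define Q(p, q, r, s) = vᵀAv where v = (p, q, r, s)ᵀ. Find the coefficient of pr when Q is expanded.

0

The coefficient of pr is A[1,3] + A[3,1] = 2·0 = 0.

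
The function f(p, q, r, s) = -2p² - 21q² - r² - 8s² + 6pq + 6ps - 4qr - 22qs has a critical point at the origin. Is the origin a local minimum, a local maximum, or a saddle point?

The Hessian at the origin is H = [[-4, 6, 0, 6], [6, -42, -4, -22], [0, -4, -2, 0], [6, -22, 0, -16]].
An LDLᵀ factorisation of H has diagonal entries -4, -33, -50/33, -6/25.
That gives 4 negative pivots.
H is negative definite, so the origin is a strict local maximum.

local maximum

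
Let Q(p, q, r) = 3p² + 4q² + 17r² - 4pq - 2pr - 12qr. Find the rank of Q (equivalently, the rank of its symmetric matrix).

The associated matrix is A = [[3, -2, -1], [-2, 4, -6], [-1, -6, 17]].
Congruent diagonalization of A (simultaneous row and column reduction) yields pivots 3, 8/3, 0.
Counting signs: 2 positive, 1 zero.
The rank is the number of nonzero pivots: 2.

2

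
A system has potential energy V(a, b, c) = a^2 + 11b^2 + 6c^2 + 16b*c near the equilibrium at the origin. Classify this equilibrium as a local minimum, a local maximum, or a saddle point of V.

The Hessian at the origin is H = [[2, 0, 0], [0, 22, 16], [0, 16, 12]].
An LDLᵀ factorisation of H has diagonal entries 2, 22, 4/11.
So there are 3 positive pivots.
H is positive definite, so the origin is a strict local minimum.

local minimum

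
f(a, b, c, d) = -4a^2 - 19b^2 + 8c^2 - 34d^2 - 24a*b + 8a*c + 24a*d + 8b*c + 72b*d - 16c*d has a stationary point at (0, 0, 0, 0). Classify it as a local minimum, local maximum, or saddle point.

saddle point

The Hessian at the origin is H = [[-8, -24, 8, 24], [-24, -38, 8, 72], [8, 8, 16, -16], [24, 72, -16, -68]].
An LDLᵀ factorisation of H has diagonal entries -8, 34, 280/17, 4/35.
That gives 3 positive, 1 negative pivots.
H is indefinite, so the origin is a saddle point.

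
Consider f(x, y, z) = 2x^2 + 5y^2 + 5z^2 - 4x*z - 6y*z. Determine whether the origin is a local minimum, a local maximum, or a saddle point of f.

The Hessian at the origin is H = [[4, 0, -4], [0, 10, -6], [-4, -6, 10]].
An LDLᵀ factorisation of H has diagonal entries 4, 10, 12/5.
So there are 3 positive pivots.
H is positive definite, so the origin is a strict local minimum.

local minimum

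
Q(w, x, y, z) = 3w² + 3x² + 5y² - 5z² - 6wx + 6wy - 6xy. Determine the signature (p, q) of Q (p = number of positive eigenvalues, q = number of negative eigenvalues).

The associated matrix is A = [[3, -3, 3, 0], [-3, 3, -3, 0], [3, -3, 5, 0], [0, 0, 0, -5]].
Applying the same elementary operations to the rows and columns of A produces a congruent diagonal matrix with entries 3, 0, 2, -5.
That gives 2 positive, 1 negative, 1 zero pivots.

(2, 1)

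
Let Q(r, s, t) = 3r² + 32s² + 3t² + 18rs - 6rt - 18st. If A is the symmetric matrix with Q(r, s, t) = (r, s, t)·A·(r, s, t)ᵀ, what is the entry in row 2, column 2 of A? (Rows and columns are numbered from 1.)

The coefficient of s² in Q is 32, and that is exactly A[2,2].

32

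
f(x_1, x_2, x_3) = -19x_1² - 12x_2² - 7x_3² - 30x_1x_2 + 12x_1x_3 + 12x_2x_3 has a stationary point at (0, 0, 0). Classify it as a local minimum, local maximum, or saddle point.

The Hessian at the origin is H = [[-38, -30, 12], [-30, -24, 12], [12, 12, -14]].
Row-reducing H symmetrically gives the diagonal entries -38, -6/19, 10.
That gives 1 positive, 2 negative pivots.
H is indefinite, so the origin is a saddle point.

saddle point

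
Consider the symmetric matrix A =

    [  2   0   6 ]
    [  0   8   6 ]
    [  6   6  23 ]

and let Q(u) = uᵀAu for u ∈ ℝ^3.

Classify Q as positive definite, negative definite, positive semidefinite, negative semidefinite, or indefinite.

Leading principal minors: Δ_1 = 2, Δ_2 = 16, Δ_3 = 8.
All leading principal minors are positive, so by Sylvester's criterion Q is positive definite.

positive definite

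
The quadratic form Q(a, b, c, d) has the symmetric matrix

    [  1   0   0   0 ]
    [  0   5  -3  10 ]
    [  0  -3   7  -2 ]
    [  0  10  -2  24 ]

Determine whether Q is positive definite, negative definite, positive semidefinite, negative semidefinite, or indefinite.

positive definite

Applying the same elementary operations to the rows and columns of A produces a congruent diagonal matrix with entries 1, 5, 26/5, 12/13.
That gives 4 positive pivots.
Hence Q is positive definite.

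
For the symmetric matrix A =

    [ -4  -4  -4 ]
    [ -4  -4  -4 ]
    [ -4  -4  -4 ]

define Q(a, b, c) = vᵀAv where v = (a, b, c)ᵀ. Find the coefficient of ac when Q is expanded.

-8

The coefficient of ac is A[1,3] + A[3,1] = 2·(-4) = -8.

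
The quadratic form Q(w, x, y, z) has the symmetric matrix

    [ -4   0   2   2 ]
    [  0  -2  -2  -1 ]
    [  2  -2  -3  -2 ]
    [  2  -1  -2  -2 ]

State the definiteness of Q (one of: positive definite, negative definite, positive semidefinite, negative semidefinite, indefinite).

Row-reducing A symmetrically gives the diagonal entries -4, -2, 0, -1/2.
That gives 3 negative, 1 zero pivots.
Hence Q is negative semidefinite.

negative semidefinite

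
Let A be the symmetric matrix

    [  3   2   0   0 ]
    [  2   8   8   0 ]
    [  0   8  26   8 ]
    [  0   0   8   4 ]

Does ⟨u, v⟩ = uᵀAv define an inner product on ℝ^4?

Leading principal minors: Δ_1 = 3, Δ_2 = 20, Δ_3 = 328, Δ_4 = 32.
All leading principal minors are positive, so by Sylvester's criterion Q is positive definite.
⟨·,·⟩ is an inner product exactly when A is positive definite.

yes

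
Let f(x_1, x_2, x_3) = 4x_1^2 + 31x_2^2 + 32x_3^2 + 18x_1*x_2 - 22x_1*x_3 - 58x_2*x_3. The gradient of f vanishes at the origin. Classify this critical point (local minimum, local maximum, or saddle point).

local minimum

The Hessian at the origin is H = [[8, 18, -22], [18, 62, -58], [-22, -58, 64]].
Applying the same elementary operations to the rows and columns of H produces a congruent diagonal matrix with entries 8, 43/2, 6/43.
That gives 3 positive pivots.
H is positive definite, so the origin is a strict local minimum.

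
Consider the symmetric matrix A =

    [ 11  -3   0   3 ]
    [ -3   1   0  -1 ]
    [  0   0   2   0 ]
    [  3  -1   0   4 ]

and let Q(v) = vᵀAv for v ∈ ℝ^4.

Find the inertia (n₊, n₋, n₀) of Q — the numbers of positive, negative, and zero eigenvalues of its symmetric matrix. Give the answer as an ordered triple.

An LDLᵀ factorisation of A has diagonal entries 11, 2/11, 2, 3.
So there are 4 positive pivots.

(4, 0, 0)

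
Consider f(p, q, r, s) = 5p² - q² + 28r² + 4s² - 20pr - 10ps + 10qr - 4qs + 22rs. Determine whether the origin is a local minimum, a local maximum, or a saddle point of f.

saddle point

The Hessian at the origin is H = [[10, 0, -20, -10], [0, -2, 10, -4], [-20, 10, 56, 22], [-10, -4, 22, 8]].
Row-reducing H symmetrically gives the diagonal entries 10, -2, 66, 12/11.
Counting signs: 3 positive, 1 negative.
H is indefinite, so the origin is a saddle point.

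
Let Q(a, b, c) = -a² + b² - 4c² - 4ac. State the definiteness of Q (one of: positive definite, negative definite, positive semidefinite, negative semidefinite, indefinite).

indefinite

The symmetric matrix is A = [[-1, 0, -2], [0, 1, 0], [-2, 0, -4]].
Row-reducing A symmetrically gives the diagonal entries -1, 1, 0.
Counting signs: 1 positive, 1 negative, 1 zero.
Hence Q is indefinite.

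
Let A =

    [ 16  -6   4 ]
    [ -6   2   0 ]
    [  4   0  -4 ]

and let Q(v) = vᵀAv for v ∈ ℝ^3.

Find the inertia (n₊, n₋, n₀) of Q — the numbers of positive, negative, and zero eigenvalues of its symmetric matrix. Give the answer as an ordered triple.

Applying the same elementary operations to the rows and columns of A produces a congruent diagonal matrix with entries 16, -1/4, 4.
Counting signs: 2 positive, 1 negative.

(2, 1, 0)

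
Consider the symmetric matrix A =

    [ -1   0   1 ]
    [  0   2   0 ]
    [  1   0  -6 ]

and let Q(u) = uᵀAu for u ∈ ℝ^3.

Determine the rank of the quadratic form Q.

Row-reducing A symmetrically gives the diagonal entries -1, 2, -5.
So there are 1 positive, 2 negative pivots.
The rank is the number of nonzero pivots: 3.

3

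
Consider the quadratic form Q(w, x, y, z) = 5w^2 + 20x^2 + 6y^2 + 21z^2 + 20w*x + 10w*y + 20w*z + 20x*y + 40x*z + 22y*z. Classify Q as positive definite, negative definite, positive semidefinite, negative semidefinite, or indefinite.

positive semidefinite

The associated matrix is A = [[5, 10, 5, 10], [10, 20, 10, 20], [5, 10, 6, 11], [10, 20, 11, 21]].
Applying the same elementary operations to the rows and columns of A produces a congruent diagonal matrix with entries 5, 0, 1, 0.
Counting signs: 2 positive, 2 zero.
Hence Q is positive semidefinite.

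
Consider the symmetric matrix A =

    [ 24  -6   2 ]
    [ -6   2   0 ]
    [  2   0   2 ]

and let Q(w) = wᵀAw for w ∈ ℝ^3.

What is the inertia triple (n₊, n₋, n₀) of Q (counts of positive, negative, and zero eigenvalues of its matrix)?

Congruent diagonalization of A (simultaneous row and column reduction) yields pivots 24, 1/2, 4/3.
That gives 3 positive pivots.

(3, 0, 0)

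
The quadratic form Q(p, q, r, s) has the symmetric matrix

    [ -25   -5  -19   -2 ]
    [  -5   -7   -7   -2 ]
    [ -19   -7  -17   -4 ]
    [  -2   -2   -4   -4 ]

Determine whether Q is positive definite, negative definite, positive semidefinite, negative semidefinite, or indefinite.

negative definite

Leading principal minors: Δ_1 = -25, Δ_2 = 150, Δ_3 = -128, Δ_4 = 40.
The signs alternate starting with Δ_1 < 0, so by Sylvester's criterion Q is negative definite.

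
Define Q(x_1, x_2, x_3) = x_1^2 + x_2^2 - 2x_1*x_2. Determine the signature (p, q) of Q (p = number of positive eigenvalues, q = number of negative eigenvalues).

(1, 0)

Write A = [[1, -1, 0], [-1, 1, 0], [0, 0, 0]].
Congruent diagonalization of A (simultaneous row and column reduction) yields pivots 1, 0, 0.
So there are 1 positive, 2 zero pivots.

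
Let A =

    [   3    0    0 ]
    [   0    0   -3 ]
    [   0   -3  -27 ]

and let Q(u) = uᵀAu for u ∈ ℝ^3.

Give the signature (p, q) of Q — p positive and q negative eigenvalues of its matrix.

By Sylvester's law of inertia any congruent diagonalization of A has 2 positive, 1 negative and 0 zero entries.

(2, 1)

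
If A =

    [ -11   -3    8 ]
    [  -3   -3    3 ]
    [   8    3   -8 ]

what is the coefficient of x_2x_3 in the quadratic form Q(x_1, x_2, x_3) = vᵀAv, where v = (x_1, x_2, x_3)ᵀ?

6

The coefficient of x_2x_3 is A[2,3] + A[3,2] = 2·3 = 6.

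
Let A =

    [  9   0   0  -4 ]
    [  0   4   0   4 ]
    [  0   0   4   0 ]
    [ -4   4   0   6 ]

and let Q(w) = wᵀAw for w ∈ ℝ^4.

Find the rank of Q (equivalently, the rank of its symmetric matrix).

4

Symmetric row and column elimination reduces A to a congruent diagonal form with pivots 9, 4, 4, 2/9.
So there are 4 positive pivots.
The rank is the number of nonzero pivots: 4.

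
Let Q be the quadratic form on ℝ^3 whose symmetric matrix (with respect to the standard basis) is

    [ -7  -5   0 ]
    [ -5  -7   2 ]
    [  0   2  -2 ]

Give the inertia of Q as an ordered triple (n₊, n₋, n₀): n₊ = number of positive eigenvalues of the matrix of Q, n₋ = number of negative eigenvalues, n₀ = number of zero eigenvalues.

(0, 3, 0)

An LDLᵀ factorisation of A has diagonal entries -7, -24/7, -5/6.
So there are 3 negative pivots.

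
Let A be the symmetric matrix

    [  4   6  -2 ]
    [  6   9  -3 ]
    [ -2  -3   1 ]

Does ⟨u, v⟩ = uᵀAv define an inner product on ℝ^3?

Congruent diagonalization of A (simultaneous row and column reduction) yields pivots 4, 0, 0.
That gives 1 positive, 2 zero pivots.
Hence Q is positive semidefinite.
⟨·,·⟩ is an inner product exactly when A is positive definite.

no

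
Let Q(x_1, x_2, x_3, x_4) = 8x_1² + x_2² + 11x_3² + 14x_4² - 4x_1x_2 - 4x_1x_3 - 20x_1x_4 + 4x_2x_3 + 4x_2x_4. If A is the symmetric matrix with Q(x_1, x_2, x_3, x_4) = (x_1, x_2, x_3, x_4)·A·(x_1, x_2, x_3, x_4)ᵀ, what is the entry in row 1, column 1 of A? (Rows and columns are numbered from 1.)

The coefficient of x_1² in Q is 8, and that is exactly A[1,1].

8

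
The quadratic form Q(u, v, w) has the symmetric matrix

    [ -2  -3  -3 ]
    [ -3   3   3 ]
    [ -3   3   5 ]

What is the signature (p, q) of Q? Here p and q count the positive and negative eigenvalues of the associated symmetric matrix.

(2, 1)

Applying the same elementary operations to the rows and columns of A produces a congruent diagonal matrix with entries -2, 15/2, 2.
That gives 2 positive, 1 negative pivots.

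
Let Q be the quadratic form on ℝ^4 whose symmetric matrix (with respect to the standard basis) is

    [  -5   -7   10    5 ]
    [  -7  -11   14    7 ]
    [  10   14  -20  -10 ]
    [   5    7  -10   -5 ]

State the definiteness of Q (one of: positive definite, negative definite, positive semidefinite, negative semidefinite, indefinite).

negative semidefinite

Row-reducing A symmetrically gives the diagonal entries -5, -6/5, 0, 0.
So there are 2 negative, 2 zero pivots.
Hence Q is negative semidefinite.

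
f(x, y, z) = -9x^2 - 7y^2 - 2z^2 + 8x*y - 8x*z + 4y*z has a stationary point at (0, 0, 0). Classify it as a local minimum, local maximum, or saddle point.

local maximum

The Hessian at the origin is H = [[-18, 8, -8], [8, -14, 4], [-8, 4, -4]].
Applying the same elementary operations to the rows and columns of H produces a congruent diagonal matrix with entries -18, -94/9, -20/47.
Counting signs: 3 negative.
H is negative definite, so the origin is a strict local maximum.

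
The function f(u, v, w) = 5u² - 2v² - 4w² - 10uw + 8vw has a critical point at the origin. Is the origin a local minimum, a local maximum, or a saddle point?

The Hessian at the origin is H = [[10, 0, -10], [0, -4, 8], [-10, 8, -8]].
An LDLᵀ factorisation of H has diagonal entries 10, -4, -2.
Counting signs: 1 positive, 2 negative.
H is indefinite, so the origin is a saddle point.

saddle point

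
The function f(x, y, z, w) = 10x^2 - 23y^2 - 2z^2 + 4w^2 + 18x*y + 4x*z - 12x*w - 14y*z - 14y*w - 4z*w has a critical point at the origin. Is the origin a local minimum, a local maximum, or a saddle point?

saddle point

The Hessian at the origin is H = [[20, 18, 4, -12], [18, -46, -14, -14], [4, -14, -4, -4], [-12, -14, -4, 8]].
Applying the same elementary operations to the rows and columns of H produces a congruent diagonal matrix with entries 20, -311/5, 56/311, -12/7.
That gives 2 positive, 2 negative pivots.
H is indefinite, so the origin is a saddle point.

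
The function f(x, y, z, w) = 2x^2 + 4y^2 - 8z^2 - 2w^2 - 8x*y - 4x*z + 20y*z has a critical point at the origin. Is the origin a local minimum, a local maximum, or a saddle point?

The Hessian at the origin is H = [[4, -8, -4, 0], [-8, 8, 20, 0], [-4, 20, -16, 0], [0, 0, 0, -4]].
Applying the same elementary operations to the rows and columns of H produces a congruent diagonal matrix with entries 4, -8, -2, -4.
That gives 1 positive, 3 negative pivots.
H is indefinite, so the origin is a saddle point.

saddle point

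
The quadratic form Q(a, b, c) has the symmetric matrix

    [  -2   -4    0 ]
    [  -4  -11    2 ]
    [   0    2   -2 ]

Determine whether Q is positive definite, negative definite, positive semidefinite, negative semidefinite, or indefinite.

Leading principal minors: Δ_1 = -2, Δ_2 = 6, Δ_3 = -4.
The signs alternate starting with Δ_1 < 0, so by Sylvester's criterion Q is negative definite.

negative definite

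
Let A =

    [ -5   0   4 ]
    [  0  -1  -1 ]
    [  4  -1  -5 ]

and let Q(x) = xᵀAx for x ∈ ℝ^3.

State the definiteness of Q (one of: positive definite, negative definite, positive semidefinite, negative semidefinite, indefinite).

An LDLᵀ factorisation of A has diagonal entries -5, -1, -4/5.
Counting signs: 3 negative.
Hence Q is negative definite.

negative definite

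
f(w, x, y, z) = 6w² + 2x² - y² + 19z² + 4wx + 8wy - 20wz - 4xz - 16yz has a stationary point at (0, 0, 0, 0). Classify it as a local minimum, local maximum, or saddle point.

The Hessian at the origin is H = [[12, 4, 8, -20], [4, 4, 0, -4], [8, 0, -2, -16], [-20, -4, -16, 38]].
Symmetric row and column elimination reduces H to a congruent diagonal form with pivots 12, 8/3, -10, 2.
So there are 3 positive, 1 negative pivots.
H is indefinite, so the origin is a saddle point.

saddle point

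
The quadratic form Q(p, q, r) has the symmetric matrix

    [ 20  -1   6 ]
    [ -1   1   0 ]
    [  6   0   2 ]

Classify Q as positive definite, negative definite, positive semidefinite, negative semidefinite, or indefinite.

Congruent diagonalization of A (simultaneous row and column reduction) yields pivots 20, 19/20, 2/19.
Counting signs: 3 positive.
Hence Q is positive definite.

positive definite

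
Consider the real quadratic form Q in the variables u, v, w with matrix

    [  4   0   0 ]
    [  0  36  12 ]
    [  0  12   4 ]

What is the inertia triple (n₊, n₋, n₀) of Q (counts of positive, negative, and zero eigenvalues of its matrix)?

(2, 0, 1)

Congruent diagonalization of A (simultaneous row and column reduction) yields pivots 4, 36, 0.
That gives 2 positive, 1 zero pivots.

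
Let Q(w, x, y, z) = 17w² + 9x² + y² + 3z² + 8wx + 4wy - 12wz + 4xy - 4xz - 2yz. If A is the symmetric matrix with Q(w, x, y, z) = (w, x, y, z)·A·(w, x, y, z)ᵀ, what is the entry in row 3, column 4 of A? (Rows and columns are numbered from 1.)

The coefficient of y·z in Q is -2. For a symmetric A this equals A[3,4] + A[4,3] = 2·A[3,4].
So A[3,4] = -2/2 = -1.

-1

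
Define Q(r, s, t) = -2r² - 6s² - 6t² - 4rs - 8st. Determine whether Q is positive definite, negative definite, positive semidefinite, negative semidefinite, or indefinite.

negative definite

Write A = [[-2, -2, 0], [-2, -6, -4], [0, -4, -6]].
Congruent diagonalization of A (simultaneous row and column reduction) yields pivots -2, -4, -2.
Counting signs: 3 negative.
Hence Q is negative definite.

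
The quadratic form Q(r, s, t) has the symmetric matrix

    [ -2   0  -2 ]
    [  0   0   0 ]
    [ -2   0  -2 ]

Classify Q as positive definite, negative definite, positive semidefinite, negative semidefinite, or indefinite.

Row-reducing A symmetrically gives the diagonal entries -2, 0, 0.
So there are 1 negative, 2 zero pivots.
Hence Q is negative semidefinite.

negative semidefinite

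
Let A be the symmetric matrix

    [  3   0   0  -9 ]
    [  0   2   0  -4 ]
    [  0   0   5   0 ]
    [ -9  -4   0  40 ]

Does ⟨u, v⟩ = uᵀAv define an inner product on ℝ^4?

Congruent diagonalization of A (simultaneous row and column reduction) yields pivots 3, 2, 5, 5.
That gives 4 positive pivots.
Hence Q is positive definite.
⟨·,·⟩ is an inner product exactly when A is positive definite.

yes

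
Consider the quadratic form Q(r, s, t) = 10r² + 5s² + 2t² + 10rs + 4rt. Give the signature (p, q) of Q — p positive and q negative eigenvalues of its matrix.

The symmetric matrix is A = [[10, 5, 2], [5, 5, 0], [2, 0, 2]].
Applying the same elementary operations to the rows and columns of A produces a congruent diagonal matrix with entries 10, 5/2, 6/5.
That gives 3 positive pivots.

(3, 0)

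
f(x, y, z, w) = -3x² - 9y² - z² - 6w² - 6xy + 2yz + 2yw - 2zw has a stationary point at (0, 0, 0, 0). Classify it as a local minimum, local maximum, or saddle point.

local maximum

The Hessian at the origin is H = [[-6, -6, 0, 0], [-6, -18, 2, 2], [0, 2, -2, -2], [0, 2, -2, -12]].
Applying the same elementary operations to the rows and columns of H produces a congruent diagonal matrix with entries -6, -12, -5/3, -10.
Counting signs: 4 negative.
H is negative definite, so the origin is a strict local maximum.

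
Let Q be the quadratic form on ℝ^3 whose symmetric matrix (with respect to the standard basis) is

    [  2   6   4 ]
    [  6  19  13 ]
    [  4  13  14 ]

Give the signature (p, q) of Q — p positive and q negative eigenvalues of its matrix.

An LDLᵀ factorisation of A has diagonal entries 2, 1, 5.
That gives 3 positive pivots.

(3, 0)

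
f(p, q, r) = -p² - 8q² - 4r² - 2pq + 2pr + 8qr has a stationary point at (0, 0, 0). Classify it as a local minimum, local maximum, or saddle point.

local maximum

The Hessian at the origin is H = [[-2, -2, 2], [-2, -16, 8], [2, 8, -8]].
An LDLᵀ factorisation of H has diagonal entries -2, -14, -24/7.
That gives 3 negative pivots.
H is negative definite, so the origin is a strict local maximum.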